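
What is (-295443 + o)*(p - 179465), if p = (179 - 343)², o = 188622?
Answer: 16297573149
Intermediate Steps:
p = 26896 (p = (-164)² = 26896)
(-295443 + o)*(p - 179465) = (-295443 + 188622)*(26896 - 179465) = -106821*(-152569) = 16297573149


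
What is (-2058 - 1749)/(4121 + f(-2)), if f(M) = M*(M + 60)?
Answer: -423/445 ≈ -0.95056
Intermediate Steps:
f(M) = M*(60 + M)
(-2058 - 1749)/(4121 + f(-2)) = (-2058 - 1749)/(4121 - 2*(60 - 2)) = -3807/(4121 - 2*58) = -3807/(4121 - 116) = -3807/4005 = -3807*1/4005 = -423/445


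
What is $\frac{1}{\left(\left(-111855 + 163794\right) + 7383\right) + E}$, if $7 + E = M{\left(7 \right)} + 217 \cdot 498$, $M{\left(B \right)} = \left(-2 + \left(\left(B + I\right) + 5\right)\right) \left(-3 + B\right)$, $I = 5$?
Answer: $\frac{1}{167441} \approx 5.9723 \cdot 10^{-6}$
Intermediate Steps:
$M{\left(B \right)} = \left(-3 + B\right) \left(8 + B\right)$ ($M{\left(B \right)} = \left(-2 + \left(\left(B + 5\right) + 5\right)\right) \left(-3 + B\right) = \left(-2 + \left(\left(5 + B\right) + 5\right)\right) \left(-3 + B\right) = \left(-2 + \left(10 + B\right)\right) \left(-3 + B\right) = \left(8 + B\right) \left(-3 + B\right) = \left(-3 + B\right) \left(8 + B\right)$)
$E = 108119$ ($E = -7 + \left(\left(-24 + 7^{2} + 5 \cdot 7\right) + 217 \cdot 498\right) = -7 + \left(\left(-24 + 49 + 35\right) + 108066\right) = -7 + \left(60 + 108066\right) = -7 + 108126 = 108119$)
$\frac{1}{\left(\left(-111855 + 163794\right) + 7383\right) + E} = \frac{1}{\left(\left(-111855 + 163794\right) + 7383\right) + 108119} = \frac{1}{\left(51939 + 7383\right) + 108119} = \frac{1}{59322 + 108119} = \frac{1}{167441}$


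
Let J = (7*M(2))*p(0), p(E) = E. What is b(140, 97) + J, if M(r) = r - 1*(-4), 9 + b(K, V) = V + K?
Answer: 228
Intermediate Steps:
b(K, V) = -9 + K + V (b(K, V) = -9 + (V + K) = -9 + (K + V) = -9 + K + V)
M(r) = 4 + r (M(r) = r + 4 = 4 + r)
J = 0 (J = (7*(4 + 2))*0 = (7*6)*0 = 42*0 = 0)
b(140, 97) + J = (-9 + 140 + 97) + 0 = 228 + 0 = 228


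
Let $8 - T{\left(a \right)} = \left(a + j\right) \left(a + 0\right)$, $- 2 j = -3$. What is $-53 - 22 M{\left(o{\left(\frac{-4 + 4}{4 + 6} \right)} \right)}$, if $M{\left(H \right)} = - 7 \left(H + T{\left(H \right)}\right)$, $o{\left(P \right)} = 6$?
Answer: $-4827$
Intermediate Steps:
$j = \frac{3}{2}$ ($j = \left(- \frac{1}{2}\right) \left(-3\right) = \frac{3}{2} \approx 1.5$)
$T{\left(a \right)} = 8 - a \left(\frac{3}{2} + a\right)$ ($T{\left(a \right)} = 8 - \left(a + \frac{3}{2}\right) \left(a + 0\right) = 8 - \left(\frac{3}{2} + a\right) a = 8 - a \left(\frac{3}{2} + a\right)$)
$M{\left(H \right)} = -56 + 7 H^{2} + \frac{7 H}{2}$ ($M{\left(H \right)} = - 7 \left(H - \left(-8 + H^{2} + \frac{3 H}{2}\right)\right) = - 7 \left(8 - H^{2} - \frac{H}{2}\right) = -56 + 7 H^{2} + \frac{7 H}{2}$)
$-53 - 22 M{\left(o{\left(\frac{-4 + 4}{4 + 6} \right)} \right)} = -53 - 22 \left(-56 + 7 \cdot 6^{2} + \frac{7}{2} \cdot 6\right) = -53 - 22 \left(-56 + 7 \cdot 36 + 21\right) = -53 - 22 \left(-56 + 252 + 21\right) = -53 - 4774 = -4827$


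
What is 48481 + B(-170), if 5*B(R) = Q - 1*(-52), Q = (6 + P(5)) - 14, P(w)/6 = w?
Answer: 242479/5 ≈ 48496.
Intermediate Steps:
P(w) = 6*w
Q = 22 (Q = (6 + 6*5) - 14 = (6 + 30) - 14 = 36 - 14 = 22)
B(R) = 74/5 (B(R) = (22 - 1*(-52))/5 = (22 + 52)/5 = (⅕)*74 = 74/5)
48481 + B(-170) = 48481 + 74/5 = 242479/5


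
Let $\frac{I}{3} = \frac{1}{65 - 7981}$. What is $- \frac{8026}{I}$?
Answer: $\frac{63533816}{3} \approx 2.1178 \cdot 10^{7}$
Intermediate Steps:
$I = - \frac{3}{7916}$ ($I = \frac{3}{65 - 7981} = \frac{3}{-7916} = 3 \left(- \frac{1}{7916}\right) = - \frac{3}{7916} \approx -0.00037898$)
$- \frac{8026}{I} = - \frac{8026}{- \frac{3}{7916}} = \left(-8026\right) \left(- \frac{7916}{3}\right) = \frac{63533816}{3}$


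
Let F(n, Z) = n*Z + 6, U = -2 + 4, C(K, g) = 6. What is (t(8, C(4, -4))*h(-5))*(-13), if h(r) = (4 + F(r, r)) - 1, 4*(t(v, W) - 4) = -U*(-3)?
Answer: -2431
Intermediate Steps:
U = 2
F(n, Z) = 6 + Z*n (F(n, Z) = Z*n + 6 = 6 + Z*n)
t(v, W) = 11/2 (t(v, W) = 4 + (-1*2*(-3))/4 = 4 + (-2*(-3))/4 = 4 + (1/4)*6 = 4 + 3/2 = 11/2)
h(r) = 9 + r**2 (h(r) = (4 + (6 + r*r)) - 1 = (4 + (6 + r**2)) - 1 = (10 + r**2) - 1 = 9 + r**2)
(t(8, C(4, -4))*h(-5))*(-13) = (11*(9 + (-5)**2)/2)*(-13) = (11*(9 + 25)/2)*(-13) = ((11/2)*34)*(-13) = 187*(-13) = -2431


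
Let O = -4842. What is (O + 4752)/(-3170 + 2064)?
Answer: 45/553 ≈ 0.081374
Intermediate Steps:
(O + 4752)/(-3170 + 2064) = (-4842 + 4752)/(-3170 + 2064) = -90/(-1106) = -90*(-1/1106) = 45/553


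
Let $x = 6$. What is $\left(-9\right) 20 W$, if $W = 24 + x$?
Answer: $-5400$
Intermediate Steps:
$W = 30$ ($W = 24 + 6 = 30$)
$\left(-9\right) 20 W = \left(-9\right) 20 \cdot 30 = \left(-180\right) 30 = -5400$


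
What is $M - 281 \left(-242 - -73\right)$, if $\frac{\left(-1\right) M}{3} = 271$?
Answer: $46676$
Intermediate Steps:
$M = -813$ ($M = \left(-3\right) 271 = -813$)
$M - 281 \left(-242 - -73\right) = -813 - 281 \left(-242 - -73\right) = -813 - 281 \left(-242 + 73\right) = -813 - -47489 = -813 + 47489 = 46676$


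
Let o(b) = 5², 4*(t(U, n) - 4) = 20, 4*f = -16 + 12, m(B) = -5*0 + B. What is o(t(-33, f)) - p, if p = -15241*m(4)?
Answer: 60989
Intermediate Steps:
m(B) = B (m(B) = 0 + B = B)
f = -1 (f = (-16 + 12)/4 = (¼)*(-4) = -1)
t(U, n) = 9 (t(U, n) = 4 + (¼)*20 = 4 + 5 = 9)
o(b) = 25
p = -60964 (p = -15241*4 = -60964)
o(t(-33, f)) - p = 25 - 1*(-60964) = 25 + 60964 = 60989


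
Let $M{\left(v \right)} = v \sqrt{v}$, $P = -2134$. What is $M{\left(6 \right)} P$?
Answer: $- 12804 \sqrt{6} \approx -31363.0$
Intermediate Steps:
$M{\left(v \right)} = v^{\frac{3}{2}}$
$M{\left(6 \right)} P = 6^{\frac{3}{2}} \left(-2134\right) = 6 \sqrt{6} \left(-2134\right) = - 12804 \sqrt{6}$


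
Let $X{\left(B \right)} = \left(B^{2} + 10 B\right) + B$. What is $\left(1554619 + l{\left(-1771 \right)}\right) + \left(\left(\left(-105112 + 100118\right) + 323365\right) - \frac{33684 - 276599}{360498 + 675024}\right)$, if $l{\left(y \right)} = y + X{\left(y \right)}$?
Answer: $\frac{5165369337353}{1035522} \approx 4.9882 \cdot 10^{6}$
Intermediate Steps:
$X{\left(B \right)} = B^{2} + 11 B$
$l{\left(y \right)} = y + y \left(11 + y\right)$
$\left(1554619 + l{\left(-1771 \right)}\right) + \left(\left(\left(-105112 + 100118\right) + 323365\right) - \frac{33684 - 276599}{360498 + 675024}\right) = \left(1554619 - 1771 \left(12 - 1771\right)\right) + \left(\left(\left(-105112 + 100118\right) + 323365\right) - \frac{33684 - 276599}{360498 + 675024}\right) = \left(1554619 - -3115189\right) + \left(\left(-4994 + 323365\right) - - \frac{242915}{1035522}\right) = \left(1554619 + 3115189\right) + \left(318371 - \left(-242915\right) \frac{1}{1035522}\right) = 4669808 + \left(318371 - - \frac{242915}{1035522}\right) = 4669808 + \left(318371 + \frac{242915}{1035522}\right) = 4669808 + \frac{329680417577}{1035522} = \frac{5165369337353}{1035522}$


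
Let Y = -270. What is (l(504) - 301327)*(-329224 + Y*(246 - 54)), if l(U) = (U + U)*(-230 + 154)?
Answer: 144017422840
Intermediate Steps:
l(U) = -152*U (l(U) = (2*U)*(-76) = -152*U)
(l(504) - 301327)*(-329224 + Y*(246 - 54)) = (-152*504 - 301327)*(-329224 - 270*(246 - 54)) = (-76608 - 301327)*(-329224 - 270*192) = -377935*(-329224 - 51840) = -377935*(-381064) = 144017422840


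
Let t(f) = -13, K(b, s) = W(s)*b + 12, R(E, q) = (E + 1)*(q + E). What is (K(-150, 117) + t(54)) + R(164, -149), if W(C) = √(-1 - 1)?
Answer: 2474 - 150*I*√2 ≈ 2474.0 - 212.13*I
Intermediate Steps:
R(E, q) = (1 + E)*(E + q)
W(C) = I*√2 (W(C) = √(-2) = I*√2)
K(b, s) = 12 + I*b*√2 (K(b, s) = (I*√2)*b + 12 = I*b*√2 + 12 = 12 + I*b*√2)
(K(-150, 117) + t(54)) + R(164, -149) = ((12 + I*(-150)*√2) - 13) + (164 - 149 + 164² + 164*(-149)) = ((12 - 150*I*√2) - 13) + (164 - 149 + 26896 - 24436) = (-1 - 150*I*√2) + 2475 = 2474 - 150*I*√2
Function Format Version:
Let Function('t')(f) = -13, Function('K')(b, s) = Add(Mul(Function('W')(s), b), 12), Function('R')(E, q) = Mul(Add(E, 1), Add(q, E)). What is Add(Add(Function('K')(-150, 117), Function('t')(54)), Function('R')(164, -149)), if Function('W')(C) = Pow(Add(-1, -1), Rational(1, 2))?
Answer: Add(2474, Mul(-150, I, Pow(2, Rational(1, 2)))) ≈ Add(2474.0, Mul(-212.13, I))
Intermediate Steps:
Function('R')(E, q) = Mul(Add(1, E), Add(E, q))
Function('W')(C) = Mul(I, Pow(2, Rational(1, 2))) (Function('W')(C) = Pow(-2, Rational(1, 2)) = Mul(I, Pow(2, Rational(1, 2))))
Function('K')(b, s) = Add(12, Mul(I, b, Pow(2, Rational(1, 2)))) (Function('K')(b, s) = Add(Mul(Mul(I, Pow(2, Rational(1, 2))), b), 12) = Add(Mul(I, b, Pow(2, Rational(1, 2))), 12) = Add(12, Mul(I, b, Pow(2, Rational(1, 2)))))
Add(Add(Function('K')(-150, 117), Function('t')(54)), Function('R')(164, -149)) = Add(Add(Add(12, Mul(I, -150, Pow(2, Rational(1, 2)))), -13), Add(164, -149, Pow(164, 2), Mul(164, -149))) = Add(Add(Add(12, Mul(-150, I, Pow(2, Rational(1, 2)))), -13), Add(164, -149, 26896, -24436)) = Add(Add(-1, Mul(-150, I, Pow(2, Rational(1, 2)))), 2475) = Add(2474, Mul(-150, I, Pow(2, Rational(1, 2))))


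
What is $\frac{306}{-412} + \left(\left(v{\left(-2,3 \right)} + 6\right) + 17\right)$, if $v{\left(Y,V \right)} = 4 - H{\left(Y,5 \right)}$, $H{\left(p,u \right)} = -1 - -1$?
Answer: $\frac{5409}{206} \approx 26.257$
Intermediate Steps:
$H{\left(p,u \right)} = 0$ ($H{\left(p,u \right)} = -1 + 1 = 0$)
$v{\left(Y,V \right)} = 4$ ($v{\left(Y,V \right)} = 4 - 0 = 4 + 0 = 4$)
$\frac{306}{-412} + \left(\left(v{\left(-2,3 \right)} + 6\right) + 17\right) = \frac{306}{-412} + \left(\left(4 + 6\right) + 17\right) = 306 \left(- \frac{1}{412}\right) + \left(10 + 17\right) = - \frac{153}{206} + 27 = \frac{5409}{206}$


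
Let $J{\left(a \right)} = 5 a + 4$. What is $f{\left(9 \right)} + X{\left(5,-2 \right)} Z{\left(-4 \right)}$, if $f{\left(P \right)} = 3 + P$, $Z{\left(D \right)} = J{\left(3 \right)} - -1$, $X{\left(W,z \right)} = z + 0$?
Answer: $-28$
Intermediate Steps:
$X{\left(W,z \right)} = z$
$J{\left(a \right)} = 4 + 5 a$
$Z{\left(D \right)} = 20$ ($Z{\left(D \right)} = \left(4 + 5 \cdot 3\right) - -1 = \left(4 + 15\right) + 1 = 19 + 1 = 20$)
$f{\left(9 \right)} + X{\left(5,-2 \right)} Z{\left(-4 \right)} = \left(3 + 9\right) - 40 = 12 - 40 = -28$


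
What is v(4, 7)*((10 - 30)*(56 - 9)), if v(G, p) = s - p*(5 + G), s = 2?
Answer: 57340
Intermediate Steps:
v(G, p) = 2 - p*(5 + G)
v(4, 7)*((10 - 30)*(56 - 9)) = (2 - 5*7 - 1*4*7)*((10 - 30)*(56 - 9)) = (2 - 35 - 28)*(-20*47) = -61*(-940) = 57340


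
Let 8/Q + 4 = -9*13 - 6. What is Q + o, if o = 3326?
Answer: 422394/127 ≈ 3325.9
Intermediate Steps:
Q = -8/127 (Q = 8/(-4 + (-9*13 - 6)) = 8/(-4 + (-117 - 6)) = 8/(-4 - 123) = 8/(-127) = 8*(-1/127) = -8/127 ≈ -0.062992)
Q + o = -8/127 + 3326 = 422394/127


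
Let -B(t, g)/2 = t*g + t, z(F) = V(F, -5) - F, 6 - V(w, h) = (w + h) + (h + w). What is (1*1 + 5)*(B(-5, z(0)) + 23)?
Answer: 1158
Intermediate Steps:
V(w, h) = 6 - 2*h - 2*w (V(w, h) = 6 - ((w + h) + (h + w)) = 6 - ((h + w) + (h + w)) = 6 - (2*h + 2*w) = 6 + (-2*h - 2*w) = 6 - 2*h - 2*w)
z(F) = 16 - 3*F (z(F) = (6 - 2*(-5) - 2*F) - F = (6 + 10 - 2*F) - F = (16 - 2*F) - F = 16 - 3*F)
B(t, g) = -2*t - 2*g*t (B(t, g) = -2*(t*g + t) = -2*(g*t + t) = -2*(t + g*t) = -2*t - 2*g*t)
(1*1 + 5)*(B(-5, z(0)) + 23) = (1*1 + 5)*(-2*(-5)*(1 + (16 - 3*0)) + 23) = (1 + 5)*(-2*(-5)*(1 + (16 + 0)) + 23) = 6*(-2*(-5)*(1 + 16) + 23) = 6*(-2*(-5)*17 + 23) = 6*(170 + 23) = 6*193 = 1158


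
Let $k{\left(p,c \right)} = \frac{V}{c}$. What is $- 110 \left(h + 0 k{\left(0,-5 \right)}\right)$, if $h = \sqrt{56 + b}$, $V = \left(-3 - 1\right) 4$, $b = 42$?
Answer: $- 770 \sqrt{2} \approx -1088.9$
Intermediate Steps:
$V = -16$ ($V = \left(-4\right) 4 = -16$)
$h = 7 \sqrt{2}$ ($h = \sqrt{56 + 42} = \sqrt{98} = 7 \sqrt{2} \approx 9.8995$)
$k{\left(p,c \right)} = - \frac{16}{c}$
$- 110 \left(h + 0 k{\left(0,-5 \right)}\right) = - 110 \left(7 \sqrt{2} + 0 \left(- \frac{16}{-5}\right)\right) = - 110 \left(7 \sqrt{2} + 0 \left(\left(-16\right) \left(- \frac{1}{5}\right)\right)\right) = - 110 \left(7 \sqrt{2} + 0 \cdot \frac{16}{5}\right) = - 110 \left(7 \sqrt{2} + 0\right) = - 110 \cdot 7 \sqrt{2} = - 770 \sqrt{2}$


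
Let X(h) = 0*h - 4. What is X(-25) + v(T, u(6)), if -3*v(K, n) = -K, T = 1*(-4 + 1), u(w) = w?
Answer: -5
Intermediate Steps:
X(h) = -4 (X(h) = 0 - 4 = -4)
T = -3 (T = 1*(-3) = -3)
v(K, n) = K/3 (v(K, n) = -(-1)*K/3 = K/3)
X(-25) + v(T, u(6)) = -4 + (⅓)*(-3) = -4 - 1 = -5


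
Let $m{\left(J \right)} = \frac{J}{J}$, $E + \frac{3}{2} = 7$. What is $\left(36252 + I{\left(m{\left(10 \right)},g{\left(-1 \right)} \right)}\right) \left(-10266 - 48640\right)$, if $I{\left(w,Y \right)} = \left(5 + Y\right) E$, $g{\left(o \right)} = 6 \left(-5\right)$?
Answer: $-2127360737$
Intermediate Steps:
$E = \frac{11}{2}$ ($E = - \frac{3}{2} + 7 = \frac{11}{2} \approx 5.5$)
$g{\left(o \right)} = -30$
$m{\left(J \right)} = 1$
$I{\left(w,Y \right)} = \frac{55}{2} + \frac{11 Y}{2}$ ($I{\left(w,Y \right)} = \left(5 + Y\right) \frac{11}{2} = \frac{55}{2} + \frac{11 Y}{2}$)
$\left(36252 + I{\left(m{\left(10 \right)},g{\left(-1 \right)} \right)}\right) \left(-10266 - 48640\right) = \left(36252 + \left(\frac{55}{2} + \frac{11}{2} \left(-30\right)\right)\right) \left(-10266 - 48640\right) = \left(36252 + \left(\frac{55}{2} - 165\right)\right) \left(-58906\right) = \left(36252 - \frac{275}{2}\right) \left(-58906\right) = \frac{72229}{2} \left(-58906\right) = -2127360737$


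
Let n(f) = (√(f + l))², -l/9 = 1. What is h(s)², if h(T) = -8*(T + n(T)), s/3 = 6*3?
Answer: 627264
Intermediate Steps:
l = -9 (l = -9*1 = -9)
s = 54 (s = 3*(6*3) = 3*18 = 54)
n(f) = -9 + f (n(f) = (√(f - 9))² = (√(-9 + f))² = -9 + f)
h(T) = 72 - 16*T (h(T) = -8*(T + (-9 + T)) = -8*(-9 + 2*T) = 72 - 16*T)
h(s)² = (72 - 16*54)² = (72 - 864)² = (-792)² = 627264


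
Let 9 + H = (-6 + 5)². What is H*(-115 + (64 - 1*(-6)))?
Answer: 360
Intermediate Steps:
H = -8 (H = -9 + (-6 + 5)² = -9 + (-1)² = -9 + 1 = -8)
H*(-115 + (64 - 1*(-6))) = -8*(-115 + (64 - 1*(-6))) = -8*(-115 + (64 + 6)) = -8*(-115 + 70) = -8*(-45) = 360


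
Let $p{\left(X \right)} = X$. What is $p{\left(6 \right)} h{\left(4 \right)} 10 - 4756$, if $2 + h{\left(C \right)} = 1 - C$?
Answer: $-5056$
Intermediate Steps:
$h{\left(C \right)} = -1 - C$ ($h{\left(C \right)} = -2 - \left(-1 + C\right) = -1 - C$)
$p{\left(6 \right)} h{\left(4 \right)} 10 - 4756 = 6 \left(-1 - 4\right) 10 - 4756 = 6 \left(-5\right) 10 - 4756 = \left(-30\right) 10 - 4756 = -300 - 4756 = -5056$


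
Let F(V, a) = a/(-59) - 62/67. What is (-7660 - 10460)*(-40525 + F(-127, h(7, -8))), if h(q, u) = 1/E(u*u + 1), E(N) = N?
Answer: 37736472678288/51389 ≈ 7.3433e+8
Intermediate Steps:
h(q, u) = 1/(1 + u**2) (h(q, u) = 1/(u*u + 1) = 1/(u**2 + 1) = 1/(1 + u**2))
F(V, a) = -62/67 - a/59 (F(V, a) = a*(-1/59) - 62*1/67 = -a/59 - 62/67 = -62/67 - a/59)
(-7660 - 10460)*(-40525 + F(-127, h(7, -8))) = (-7660 - 10460)*(-40525 + (-62/67 - 1/(59*(1 + (-8)**2)))) = -18120*(-40525 + (-62/67 - 1/(59*(1 + 64)))) = -18120*(-40525 + (-62/67 - 1/59/65)) = -18120*(-40525 + (-62/67 - 1/59*1/65)) = -18120*(-40525 + (-62/67 - 1/3835)) = -18120*(-40525 - 237837/256945) = -18120*(-10412933962/256945) = 37736472678288/51389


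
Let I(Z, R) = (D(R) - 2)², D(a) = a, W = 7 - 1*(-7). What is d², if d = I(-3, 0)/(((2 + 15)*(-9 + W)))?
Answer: 16/7225 ≈ 0.0022145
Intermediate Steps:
W = 14 (W = 7 + 7 = 14)
I(Z, R) = (-2 + R)² (I(Z, R) = (R - 2)² = (-2 + R)²)
d = 4/85 (d = (-2 + 0)²/(((2 + 15)*(-9 + 14))) = (-2)²/((17*5)) = 4/85 ≈ 0.047059)
d² = (4/85)² = 16/7225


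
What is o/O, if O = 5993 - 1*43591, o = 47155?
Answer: -47155/37598 ≈ -1.2542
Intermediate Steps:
O = -37598 (O = 5993 - 43591 = -37598)
o/O = 47155/(-37598) = 47155*(-1/37598) = -47155/37598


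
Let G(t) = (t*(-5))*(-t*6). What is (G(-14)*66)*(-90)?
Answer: -34927200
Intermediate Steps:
G(t) = 30*t² (G(t) = (-5*t)*(-6*t) = 30*t²)
(G(-14)*66)*(-90) = ((30*(-14)²)*66)*(-90) = ((30*196)*66)*(-90) = (5880*66)*(-90) = 388080*(-90) = -34927200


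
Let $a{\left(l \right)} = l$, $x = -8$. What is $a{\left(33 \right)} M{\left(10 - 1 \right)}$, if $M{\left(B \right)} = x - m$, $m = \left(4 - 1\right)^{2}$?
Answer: $-561$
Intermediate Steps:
$m = 9$ ($m = 3^{2} = 9$)
$M{\left(B \right)} = -17$ ($M{\left(B \right)} = -8 - 9 = -17$)
$a{\left(33 \right)} M{\left(10 - 1 \right)} = 33 \left(-17\right) = -561$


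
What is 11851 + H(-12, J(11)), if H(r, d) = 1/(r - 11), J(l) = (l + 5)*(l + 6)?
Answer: 272572/23 ≈ 11851.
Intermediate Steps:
J(l) = (5 + l)*(6 + l)
H(r, d) = 1/(-11 + r)
11851 + H(-12, J(11)) = 11851 + 1/(-11 - 12) = 11851 + 1/(-23) = 11851 - 1/23 = 272572/23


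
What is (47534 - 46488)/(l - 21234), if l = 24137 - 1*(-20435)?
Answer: 523/11669 ≈ 0.044820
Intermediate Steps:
l = 44572 (l = 24137 + 20435 = 44572)
(47534 - 46488)/(l - 21234) = (47534 - 46488)/(44572 - 21234) = 1046/23338 = 1046*(1/23338) = 523/11669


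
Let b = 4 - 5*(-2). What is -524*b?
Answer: -7336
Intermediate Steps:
b = 14 (b = 4 + 10 = 14)
-524*b = -524*14 = -7336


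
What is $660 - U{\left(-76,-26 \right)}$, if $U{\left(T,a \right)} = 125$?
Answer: $535$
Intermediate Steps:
$660 - U{\left(-76,-26 \right)} = 660 - 125 = 535$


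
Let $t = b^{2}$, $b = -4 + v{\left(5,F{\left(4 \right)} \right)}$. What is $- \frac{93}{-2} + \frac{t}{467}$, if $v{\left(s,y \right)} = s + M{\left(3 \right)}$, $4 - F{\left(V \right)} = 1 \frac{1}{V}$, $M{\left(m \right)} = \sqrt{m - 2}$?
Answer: $\frac{43439}{934} \approx 46.509$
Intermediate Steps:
$M{\left(m \right)} = \sqrt{-2 + m}$
$F{\left(V \right)} = 4 - \frac{1}{V}$ ($F{\left(V \right)} = 4 - 1 \frac{1}{V} = 4 - \frac{1}{V}$)
$v{\left(s,y \right)} = 1 + s$ ($v{\left(s,y \right)} = s + \sqrt{-2 + 3} = s + \sqrt{1} = s + 1 = 1 + s$)
$b = 2$ ($b = -4 + \left(1 + 5\right) = -4 + 6 = 2$)
$t = 4$ ($t = 2^{2} = 4$)
$- \frac{93}{-2} + \frac{t}{467} = - \frac{93}{-2} + \frac{4}{467} = \left(-93\right) \left(- \frac{1}{2}\right) + 4 \cdot \frac{1}{467} = \frac{93}{2} + \frac{4}{467} = \frac{43439}{934}$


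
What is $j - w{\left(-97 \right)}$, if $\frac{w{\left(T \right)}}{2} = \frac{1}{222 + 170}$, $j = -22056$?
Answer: $- \frac{4322977}{196} \approx -22056.0$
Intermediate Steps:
$w{\left(T \right)} = \frac{1}{196}$ ($w{\left(T \right)} = \frac{2}{222 + 170} = \frac{2}{392} = 2 \cdot \frac{1}{392} = \frac{1}{196}$)
$j - w{\left(-97 \right)} = -22056 - \frac{1}{196} = - \frac{4322977}{196}$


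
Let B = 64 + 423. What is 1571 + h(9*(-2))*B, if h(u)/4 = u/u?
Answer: 3519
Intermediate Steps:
h(u) = 4 (h(u) = 4*(u/u) = 4*1 = 4)
B = 487
1571 + h(9*(-2))*B = 1571 + 4*487 = 1571 + 1948 = 3519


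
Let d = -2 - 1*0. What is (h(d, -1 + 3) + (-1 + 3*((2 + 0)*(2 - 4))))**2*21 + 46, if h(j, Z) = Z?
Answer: 2587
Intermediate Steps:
d = -2 (d = -2 + 0 = -2)
(h(d, -1 + 3) + (-1 + 3*((2 + 0)*(2 - 4))))**2*21 + 46 = ((-1 + 3) + (-1 + 3*((2 + 0)*(2 - 4))))**2*21 + 46 = (2 + (-1 + 3*(2*(-2))))**2*21 + 46 = (2 + (-1 + 3*(-4)))**2*21 + 46 = (2 + (-1 - 12))**2*21 + 46 = (2 - 13)**2*21 + 46 = (-11)**2*21 + 46 = 121*21 + 46 = 2541 + 46 = 2587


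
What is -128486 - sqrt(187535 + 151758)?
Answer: -128486 - sqrt(339293) ≈ -1.2907e+5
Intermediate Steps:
-128486 - sqrt(187535 + 151758) = -128486 - sqrt(339293)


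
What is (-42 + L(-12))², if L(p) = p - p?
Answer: 1764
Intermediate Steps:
L(p) = 0
(-42 + L(-12))² = (-42 + 0)² = (-42)² = 1764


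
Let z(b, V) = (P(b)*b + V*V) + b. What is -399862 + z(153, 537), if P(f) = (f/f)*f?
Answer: -87931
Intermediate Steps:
P(f) = f (P(f) = 1*f = f)
z(b, V) = b + V**2 + b**2 (z(b, V) = (b*b + V*V) + b = (b**2 + V**2) + b = (V**2 + b**2) + b = b + V**2 + b**2)
-399862 + z(153, 537) = -399862 + (153 + 537**2 + 153**2) = -399862 + (153 + 288369 + 23409) = -399862 + 311931 = -87931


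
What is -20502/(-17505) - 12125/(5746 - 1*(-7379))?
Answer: 2021/8169 ≈ 0.24740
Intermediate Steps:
-20502/(-17505) - 12125/(5746 - 1*(-7379)) = -20502*(-1/17505) - 12125/(5746 + 7379) = 2278/1945 - 12125/13125 = 2278/1945 - 12125*1/13125 = 2278/1945 - 97/105 = 2021/8169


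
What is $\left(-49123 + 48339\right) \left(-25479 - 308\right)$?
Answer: $20217008$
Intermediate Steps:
$\left(-49123 + 48339\right) \left(-25479 - 308\right) = \left(-784\right) \left(-25787\right) = 20217008$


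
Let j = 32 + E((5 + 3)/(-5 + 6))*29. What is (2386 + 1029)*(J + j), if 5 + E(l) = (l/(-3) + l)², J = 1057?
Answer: 54366800/9 ≈ 6.0408e+6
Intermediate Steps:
E(l) = -5 + 4*l²/9 (E(l) = -5 + (l/(-3) + l)² = -5 + (l*(-⅓) + l)² = -5 + (-l/3 + l)² = -5 + (2*l/3)² = -5 + 4*l²/9)
j = 6407/9 (j = 32 + (-5 + 4*((5 + 3)/(-5 + 6))²/9)*29 = 32 + (-5 + 4*(8/1)²/9)*29 = 32 + (-5 + 4*(8*1)²/9)*29 = 32 + (-5 + (4/9)*8²)*29 = 32 + (-5 + (4/9)*64)*29 = 32 + (-5 + 256/9)*29 = 32 + (211/9)*29 = 32 + 6119/9 = 6407/9 ≈ 711.89)
(2386 + 1029)*(J + j) = (2386 + 1029)*(1057 + 6407/9) = 3415*(15920/9) = 54366800/9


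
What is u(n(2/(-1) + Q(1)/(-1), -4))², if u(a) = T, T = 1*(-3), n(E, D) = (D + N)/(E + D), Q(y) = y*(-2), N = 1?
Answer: 9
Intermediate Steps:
Q(y) = -2*y
n(E, D) = (1 + D)/(D + E) (n(E, D) = (D + 1)/(E + D) = (1 + D)/(D + E))
T = -3
u(a) = -3
u(n(2/(-1) + Q(1)/(-1), -4))² = (-3)² = 9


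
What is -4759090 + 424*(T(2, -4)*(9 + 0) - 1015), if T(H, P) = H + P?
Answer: -5197082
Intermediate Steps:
-4759090 + 424*(T(2, -4)*(9 + 0) - 1015) = -4759090 + 424*((2 - 4)*(9 + 0) - 1015) = -4759090 + 424*(-2*9 - 1015) = -4759090 + 424*(-18 - 1015) = -4759090 + 424*(-1033) = -4759090 - 437992 = -5197082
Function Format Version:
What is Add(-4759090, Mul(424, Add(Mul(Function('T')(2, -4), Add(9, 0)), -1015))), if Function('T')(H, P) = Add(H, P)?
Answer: -5197082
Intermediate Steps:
Add(-4759090, Mul(424, Add(Mul(Function('T')(2, -4), Add(9, 0)), -1015))) = Add(-4759090, Mul(424, Add(Mul(Add(2, -4), Add(9, 0)), -1015))) = Add(-4759090, Mul(424, Add(Mul(-2, 9), -1015))) = Add(-4759090, Mul(424, Add(-18, -1015))) = Add(-4759090, Mul(424, -1033)) = Add(-4759090, -437992) = -5197082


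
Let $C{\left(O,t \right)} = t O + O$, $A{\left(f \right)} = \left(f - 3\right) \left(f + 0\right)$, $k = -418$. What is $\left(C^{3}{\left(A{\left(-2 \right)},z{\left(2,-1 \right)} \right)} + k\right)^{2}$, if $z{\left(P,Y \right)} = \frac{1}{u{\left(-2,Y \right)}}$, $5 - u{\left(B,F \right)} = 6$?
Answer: $174724$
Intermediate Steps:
$u{\left(B,F \right)} = -1$ ($u{\left(B,F \right)} = 5 - 6 = -1$)
$z{\left(P,Y \right)} = -1$ ($z{\left(P,Y \right)} = \frac{1}{-1} = -1$)
$A{\left(f \right)} = f \left(-3 + f\right)$ ($A{\left(f \right)} = \left(-3 + f\right) f = f \left(-3 + f\right)$)
$C{\left(O,t \right)} = O + O t$ ($C{\left(O,t \right)} = O t + O = O + O t$)
$\left(C^{3}{\left(A{\left(-2 \right)},z{\left(2,-1 \right)} \right)} + k\right)^{2} = \left(\left(- 2 \left(-3 - 2\right) \left(1 - 1\right)\right)^{3} - 418\right)^{2} = \left(\left(\left(-2\right) \left(-5\right) 0\right)^{3} - 418\right)^{2} = \left(\left(10 \cdot 0\right)^{3} - 418\right)^{2} = \left(0^{3} - 418\right)^{2} = \left(0 - 418\right)^{2} = \left(-418\right)^{2} = 174724$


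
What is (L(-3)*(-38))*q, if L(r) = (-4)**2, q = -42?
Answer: 25536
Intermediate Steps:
L(r) = 16
(L(-3)*(-38))*q = (16*(-38))*(-42) = -608*(-42) = 25536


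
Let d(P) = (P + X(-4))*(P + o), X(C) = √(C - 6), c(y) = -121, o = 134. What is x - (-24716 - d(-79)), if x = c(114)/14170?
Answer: 288656949/14170 + 55*I*√10 ≈ 20371.0 + 173.93*I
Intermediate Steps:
X(C) = √(-6 + C)
d(P) = (134 + P)*(P + I*√10) (d(P) = (P + √(-6 - 4))*(P + 134) = (P + √(-10))*(134 + P) = (P + I*√10)*(134 + P) = (134 + P)*(P + I*√10))
x = -121/14170 ≈ -0.0085392
x - (-24716 - d(-79)) = -121/14170 - (-24716 - ((-79)² + 134*(-79) + 134*I*√10 + I*(-79)*√10)) = -121/14170 - (-24716 - (6241 - 10586 + 134*I*√10 - 79*I*√10)) = -121/14170 - (-24716 - (-4345 + 55*I*√10)) = -121/14170 - (-24716 + (4345 - 55*I*√10)) = -121/14170 - (-20371 - 55*I*√10) = -121/14170 + (20371 + 55*I*√10) = 288656949/14170 + 55*I*√10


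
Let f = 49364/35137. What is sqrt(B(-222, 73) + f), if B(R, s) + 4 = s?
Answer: sqrt(51708809)/857 ≈ 8.3908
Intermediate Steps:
B(R, s) = -4 + s
f = 1204/857 (f = 49364*(1/35137) = 1204/857 ≈ 1.4049)
sqrt(B(-222, 73) + f) = sqrt((-4 + 73) + 1204/857) = sqrt(69 + 1204/857) = sqrt(60337/857) = sqrt(51708809)/857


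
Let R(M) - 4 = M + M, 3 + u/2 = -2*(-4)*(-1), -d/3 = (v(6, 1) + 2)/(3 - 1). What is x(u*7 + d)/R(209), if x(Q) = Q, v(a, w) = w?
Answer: -317/844 ≈ -0.37559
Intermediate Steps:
d = -9/2 (d = -3*(1 + 2)/(3 - 1) = -9/2 ≈ -4.5000)
u = -22 (u = -6 + 2*(-2*(-4)*(-1)) = -6 + 2*(8*(-1)) = -6 + 2*(-8) = -6 - 16 = -22)
R(M) = 4 + 2*M (R(M) = 4 + (M + M) = 4 + 2*M)
x(u*7 + d)/R(209) = (-22*7 - 9/2)/(4 + 2*209) = (-154 - 9/2)/(4 + 418) = -317/2/422 = -317/2*1/422 = -317/844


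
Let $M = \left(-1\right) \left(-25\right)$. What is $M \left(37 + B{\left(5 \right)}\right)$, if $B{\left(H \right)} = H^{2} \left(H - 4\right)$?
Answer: $1550$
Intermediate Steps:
$B{\left(H \right)} = H^{2} \left(-4 + H\right)$
$M = 25$
$M \left(37 + B{\left(5 \right)}\right) = 25 \left(37 + 5^{2} \left(-4 + 5\right)\right) = 25 \left(37 + 25 \cdot 1\right) = 25 \left(37 + 25\right) = 25 \cdot 62 = 1550$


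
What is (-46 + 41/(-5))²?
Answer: 73441/25 ≈ 2937.6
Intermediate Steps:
(-46 + 41/(-5))² = (-46 + 41*(-⅕))² = (-46 - 41/5)² = (-271/5)² = 73441/25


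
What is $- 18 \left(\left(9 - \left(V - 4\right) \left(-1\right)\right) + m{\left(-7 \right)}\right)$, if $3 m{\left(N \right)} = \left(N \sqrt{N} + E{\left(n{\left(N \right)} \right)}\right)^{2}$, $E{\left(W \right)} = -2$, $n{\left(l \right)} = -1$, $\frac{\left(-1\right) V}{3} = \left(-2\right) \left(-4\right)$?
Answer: $2376 - 168 i \sqrt{7} \approx 2376.0 - 444.49 i$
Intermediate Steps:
$V = -24$ ($V = - 3 \left(\left(-2\right) \left(-4\right)\right) = \left(-3\right) 8 = -24$)
$m{\left(N \right)} = \frac{\left(-2 + N^{\frac{3}{2}}\right)^{2}}{3}$ ($m{\left(N \right)} = \frac{\left(N \sqrt{N} - 2\right)^{2}}{3} = \frac{\left(N^{\frac{3}{2}} - 2\right)^{2}}{3} = \frac{\left(-2 + N^{\frac{3}{2}}\right)^{2}}{3}$)
$- 18 \left(\left(9 - \left(V - 4\right) \left(-1\right)\right) + m{\left(-7 \right)}\right) = - 18 \left(\left(9 - \left(-24 - 4\right) \left(-1\right)\right) + \frac{\left(-2 + \left(-7\right)^{\frac{3}{2}}\right)^{2}}{3}\right) = - 18 \left(\left(9 - \left(-28\right) \left(-1\right)\right) + \frac{\left(-2 - 7 i \sqrt{7}\right)^{2}}{3}\right) = - 18 \left(\left(9 - 28\right) + \frac{\left(-2 - 7 i \sqrt{7}\right)^{2}}{3}\right) = - 18 \left(-19 + \frac{\left(-2 - 7 i \sqrt{7}\right)^{2}}{3}\right) = 342 - 6 \left(-2 - 7 i \sqrt{7}\right)^{2}$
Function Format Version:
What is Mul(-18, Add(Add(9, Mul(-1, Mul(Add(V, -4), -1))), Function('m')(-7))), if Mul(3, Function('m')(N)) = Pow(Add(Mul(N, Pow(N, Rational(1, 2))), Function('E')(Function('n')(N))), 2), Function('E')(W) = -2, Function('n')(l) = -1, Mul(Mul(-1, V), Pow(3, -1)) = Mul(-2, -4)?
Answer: Add(2376, Mul(-168, I, Pow(7, Rational(1, 2)))) ≈ Add(2376.0, Mul(-444.49, I))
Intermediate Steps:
V = -24 (V = Mul(-3, Mul(-2, -4)) = Mul(-3, 8) = -24)
Function('m')(N) = Mul(Rational(1, 3), Pow(Add(-2, Pow(N, Rational(3, 2))), 2)) (Function('m')(N) = Mul(Rational(1, 3), Pow(Add(Mul(N, Pow(N, Rational(1, 2))), -2), 2)) = Mul(Rational(1, 3), Pow(Add(Pow(N, Rational(3, 2)), -2), 2)) = Mul(Rational(1, 3), Pow(Add(-2, Pow(N, Rational(3, 2))), 2)))
Mul(-18, Add(Add(9, Mul(-1, Mul(Add(V, -4), -1))), Function('m')(-7))) = Mul(-18, Add(Add(9, Mul(-1, Mul(Add(-24, -4), -1))), Mul(Rational(1, 3), Pow(Add(-2, Pow(-7, Rational(3, 2))), 2)))) = Mul(-18, Add(Add(9, Mul(-1, Mul(-28, -1))), Mul(Rational(1, 3), Pow(Add(-2, Mul(-7, I, Pow(7, Rational(1, 2)))), 2)))) = Mul(-18, Add(Add(9, Mul(-1, 28)), Mul(Rational(1, 3), Pow(Add(-2, Mul(-7, I, Pow(7, Rational(1, 2)))), 2)))) = Mul(-18, Add(Add(9, -28), Mul(Rational(1, 3), Pow(Add(-2, Mul(-7, I, Pow(7, Rational(1, 2)))), 2)))) = Mul(-18, Add(-19, Mul(Rational(1, 3), Pow(Add(-2, Mul(-7, I, Pow(7, Rational(1, 2)))), 2)))) = Add(342, Mul(-6, Pow(Add(-2, Mul(-7, I, Pow(7, Rational(1, 2)))), 2)))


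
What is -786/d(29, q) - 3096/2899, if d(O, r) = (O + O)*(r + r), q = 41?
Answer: -8501595/6893822 ≈ -1.2332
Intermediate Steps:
d(O, r) = 4*O*r (d(O, r) = (2*O)*(2*r) = 4*O*r)
-786/d(29, q) - 3096/2899 = -786/(4*29*41) - 3096/2899 = -786/4756 - 3096*1/2899 = -786*1/4756 - 3096/2899 = -393/2378 - 3096/2899 = -8501595/6893822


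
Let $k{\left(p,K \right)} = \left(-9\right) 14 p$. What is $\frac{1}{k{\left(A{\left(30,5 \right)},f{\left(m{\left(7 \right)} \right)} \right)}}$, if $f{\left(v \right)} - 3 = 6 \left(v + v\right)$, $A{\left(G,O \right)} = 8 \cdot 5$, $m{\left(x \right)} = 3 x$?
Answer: $- \frac{1}{5040} \approx -0.00019841$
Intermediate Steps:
$A{\left(G,O \right)} = 40$
$f{\left(v \right)} = 3 + 12 v$ ($f{\left(v \right)} = 3 + 6 \left(v + v\right) = 3 + 6 \cdot 2 v = 3 + 12 v$)
$k{\left(p,K \right)} = - 126 p$
$\frac{1}{k{\left(A{\left(30,5 \right)},f{\left(m{\left(7 \right)} \right)} \right)}} = \frac{1}{\left(-126\right) 40} = \frac{1}{-5040} = - \frac{1}{5040}$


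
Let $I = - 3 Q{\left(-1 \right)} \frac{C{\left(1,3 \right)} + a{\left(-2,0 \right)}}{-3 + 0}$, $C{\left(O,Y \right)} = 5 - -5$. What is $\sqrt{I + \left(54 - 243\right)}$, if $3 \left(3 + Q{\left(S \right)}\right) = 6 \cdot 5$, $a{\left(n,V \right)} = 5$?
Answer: $2 i \sqrt{21} \approx 9.1651 i$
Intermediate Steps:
$C{\left(O,Y \right)} = 10$ ($C{\left(O,Y \right)} = 5 + 5 = 10$)
$Q{\left(S \right)} = 7$ ($Q{\left(S \right)} = -3 + \frac{6 \cdot 5}{3} = -3 + \frac{1}{3} \cdot 30 = -3 + 10 = 7$)
$I = 105$ ($I = \left(-3\right) 7 \frac{10 + 5}{-3 + 0} = - 21 \frac{15}{-3} = - 21 \cdot 15 \left(- \frac{1}{3}\right) = \left(-21\right) \left(-5\right) = 105$)
$\sqrt{I + \left(54 - 243\right)} = \sqrt{105 + \left(54 - 243\right)} = \sqrt{105 - 189} = \sqrt{-84} = 2 i \sqrt{21}$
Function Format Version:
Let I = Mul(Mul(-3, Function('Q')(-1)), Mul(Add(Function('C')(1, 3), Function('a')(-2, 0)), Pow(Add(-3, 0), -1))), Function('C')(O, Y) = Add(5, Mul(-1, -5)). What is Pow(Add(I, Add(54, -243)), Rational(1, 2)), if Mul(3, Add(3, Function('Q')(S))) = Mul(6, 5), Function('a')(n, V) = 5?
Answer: Mul(2, I, Pow(21, Rational(1, 2))) ≈ Mul(9.1651, I)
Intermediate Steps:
Function('C')(O, Y) = 10 (Function('C')(O, Y) = Add(5, 5) = 10)
Function('Q')(S) = 7 (Function('Q')(S) = Add(-3, Mul(Rational(1, 3), Mul(6, 5))) = Add(-3, Mul(Rational(1, 3), 30)) = Add(-3, 10) = 7)
I = 105 (I = Mul(Mul(-3, 7), Mul(Add(10, 5), Pow(Add(-3, 0), -1))) = Mul(-21, Mul(15, Pow(-3, -1))) = Mul(-21, Mul(15, Rational(-1, 3))) = Mul(-21, -5) = 105)
Pow(Add(I, Add(54, -243)), Rational(1, 2)) = Pow(Add(105, Add(54, -243)), Rational(1, 2)) = Pow(Add(105, -189), Rational(1, 2)) = Pow(-84, Rational(1, 2)) = Mul(2, I, Pow(21, Rational(1, 2)))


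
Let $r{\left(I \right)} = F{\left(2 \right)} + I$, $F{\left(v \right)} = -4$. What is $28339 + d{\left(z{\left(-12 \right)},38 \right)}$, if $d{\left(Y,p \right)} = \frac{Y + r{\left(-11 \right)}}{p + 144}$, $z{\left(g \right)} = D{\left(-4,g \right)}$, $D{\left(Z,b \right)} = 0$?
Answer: $\frac{5157683}{182} \approx 28339.0$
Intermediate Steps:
$z{\left(g \right)} = 0$
$r{\left(I \right)} = -4 + I$
$d{\left(Y,p \right)} = \frac{-15 + Y}{144 + p}$ ($d{\left(Y,p \right)} = \frac{Y - 15}{p + 144} = \frac{Y - 15}{144 + p} = \frac{-15 + Y}{144 + p}$)
$28339 + d{\left(z{\left(-12 \right)},38 \right)} = 28339 + \frac{-15 + 0}{144 + 38} = 28339 + \frac{1}{182} \left(-15\right) = 28339 - \frac{15}{182} = \frac{5157683}{182}$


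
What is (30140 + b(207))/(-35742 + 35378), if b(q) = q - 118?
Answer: -30229/364 ≈ -83.047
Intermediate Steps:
b(q) = -118 + q
(30140 + b(207))/(-35742 + 35378) = (30140 + (-118 + 207))/(-35742 + 35378) = (30140 + 89)/(-364) = 30229*(-1/364) = -30229/364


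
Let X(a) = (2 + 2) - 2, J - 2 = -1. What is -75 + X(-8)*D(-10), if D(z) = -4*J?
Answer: -83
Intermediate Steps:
J = 1 (J = 2 - 1 = 1)
X(a) = 2 (X(a) = 4 - 2 = 2)
D(z) = -4 (D(z) = -4*1 = -4)
-75 + X(-8)*D(-10) = -75 + 2*(-4) = -75 - 8 = -83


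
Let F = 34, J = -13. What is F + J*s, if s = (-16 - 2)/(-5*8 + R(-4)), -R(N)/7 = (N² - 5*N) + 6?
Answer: 5561/167 ≈ 33.299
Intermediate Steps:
R(N) = -42 - 7*N² + 35*N (R(N) = -7*((N² - 5*N) + 6) = -7*(6 + N² - 5*N) = -42 - 7*N² + 35*N)
s = 9/167 (s = (-16 - 2)/(-5*8 + (-42 - 7*(-4)² + 35*(-4))) = -18/(-40 + (-42 - 7*16 - 140)) = -18/(-40 + (-42 - 112 - 140)) = -18/(-40 - 294) = -18/(-334) = -18*(-1/334) = 9/167 ≈ 0.053892)
F + J*s = 34 - 13*9/167 = 34 - 117/167 = 5561/167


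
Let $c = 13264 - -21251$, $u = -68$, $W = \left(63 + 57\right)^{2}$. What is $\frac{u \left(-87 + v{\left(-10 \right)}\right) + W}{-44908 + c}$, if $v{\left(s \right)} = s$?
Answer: $- \frac{20996}{10393} \approx -2.0202$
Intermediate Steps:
$W = 14400$ ($W = 120^{2} = 14400$)
$c = 34515$ ($c = 13264 + 21251 = 34515$)
$\frac{u \left(-87 + v{\left(-10 \right)}\right) + W}{-44908 + c} = \frac{- 68 \left(-87 - 10\right) + 14400}{-44908 + 34515} = \frac{\left(-68\right) \left(-97\right) + 14400}{-10393} = \left(6596 + 14400\right) \left(- \frac{1}{10393}\right) = 20996 \left(- \frac{1}{10393}\right) = - \frac{20996}{10393}$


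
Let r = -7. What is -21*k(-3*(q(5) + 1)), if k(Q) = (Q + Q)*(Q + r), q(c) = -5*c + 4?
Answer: -133560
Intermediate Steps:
q(c) = 4 - 5*c
k(Q) = 2*Q*(-7 + Q) (k(Q) = (Q + Q)*(Q - 7) = (2*Q)*(-7 + Q) = 2*Q*(-7 + Q))
-21*k(-3*(q(5) + 1)) = -42*(-3*((4 - 5*5) + 1))*(-7 - 3*((4 - 5*5) + 1)) = -42*(-3*((4 - 25) + 1))*(-7 - 3*((4 - 25) + 1)) = -42*(-3*(-21 + 1))*(-7 - 3*(-21 + 1)) = -42*(-3*(-20))*(-7 - 3*(-20)) = -42*60*(-7 + 60) = -42*60*53 = -21*6360 = -133560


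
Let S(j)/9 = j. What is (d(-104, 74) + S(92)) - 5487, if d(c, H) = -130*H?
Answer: -14279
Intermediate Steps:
S(j) = 9*j
(d(-104, 74) + S(92)) - 5487 = (-130*74 + 9*92) - 5487 = (-9620 + 828) - 5487 = -8792 - 5487 = -14279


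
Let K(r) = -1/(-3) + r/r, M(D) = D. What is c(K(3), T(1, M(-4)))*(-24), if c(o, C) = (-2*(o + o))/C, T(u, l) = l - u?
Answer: -128/5 ≈ -25.600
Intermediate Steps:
K(r) = 4/3 (K(r) = -1*(-1/3) + 1 = 1/3 + 1 = 4/3)
c(o, C) = -4*o/C (c(o, C) = (-4*o)/C = -4*o/C)
c(K(3), T(1, M(-4)))*(-24) = -4*4/3/(-4 - 1*1)*(-24) = -4*4/3/(-4 - 1)*(-24) = -4*4/3/(-5)*(-24) = -4*4/3*(-1/5)*(-24) = (16/15)*(-24) = -128/5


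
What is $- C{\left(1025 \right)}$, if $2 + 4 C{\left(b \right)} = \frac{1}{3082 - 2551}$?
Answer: $\frac{1061}{2124} \approx 0.49953$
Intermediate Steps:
$C{\left(b \right)} = - \frac{1061}{2124}$ ($C{\left(b \right)} = - \frac{1}{2} + \frac{1}{4 \left(3082 - 2551\right)} = - \frac{1}{2} + \frac{1}{4 \cdot 531} = - \frac{1}{2} + \frac{1}{4} \cdot \frac{1}{531} = - \frac{1}{2} + \frac{1}{2124} = - \frac{1061}{2124}$)
$- C{\left(1025 \right)} = \left(-1\right) \left(- \frac{1061}{2124}\right) = \frac{1061}{2124}$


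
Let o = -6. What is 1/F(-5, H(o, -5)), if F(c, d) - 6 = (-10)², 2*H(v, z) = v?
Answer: 1/106 ≈ 0.0094340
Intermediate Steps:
H(v, z) = v/2
F(c, d) = 106 (F(c, d) = 6 + (-10)² = 6 + 100 = 106)
1/F(-5, H(o, -5)) = 1/106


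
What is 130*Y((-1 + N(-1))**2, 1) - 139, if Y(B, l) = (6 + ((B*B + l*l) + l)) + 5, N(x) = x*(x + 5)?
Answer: 82801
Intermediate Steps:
N(x) = x*(5 + x)
Y(B, l) = 11 + l + B**2 + l**2 (Y(B, l) = (6 + ((B**2 + l**2) + l)) + 5 = (6 + (l + B**2 + l**2)) + 5 = (6 + l + B**2 + l**2) + 5 = 11 + l + B**2 + l**2)
130*Y((-1 + N(-1))**2, 1) - 139 = 130*(11 + 1 + ((-1 - (5 - 1))**2)**2 + 1**2) - 139 = 130*(11 + 1 + ((-1 - 1*4)**2)**2 + 1) - 139 = 130*(11 + 1 + ((-1 - 4)**2)**2 + 1) - 139 = 130*(11 + 1 + ((-5)**2)**2 + 1) - 139 = 130*(11 + 1 + 25**2 + 1) - 139 = 130*(11 + 1 + 625 + 1) - 139 = 130*638 - 139 = 82940 - 139 = 82801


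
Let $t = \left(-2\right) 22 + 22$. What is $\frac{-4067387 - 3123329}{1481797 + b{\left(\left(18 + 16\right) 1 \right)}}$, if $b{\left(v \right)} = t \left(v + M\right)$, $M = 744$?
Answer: $- \frac{7190716}{1464681} \approx -4.9094$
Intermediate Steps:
$t = -22$ ($t = -44 + 22 = -22$)
$b{\left(v \right)} = -16368 - 22 v$ ($b{\left(v \right)} = - 22 \left(v + 744\right) = - 22 \left(744 + v\right) = -16368 - 22 v$)
$\frac{-4067387 - 3123329}{1481797 + b{\left(\left(18 + 16\right) 1 \right)}} = \frac{-4067387 - 3123329}{1481797 - \left(16368 + 22 \left(18 + 16\right) 1\right)} = - \frac{7190716}{1481797 - \left(16368 + 22 \cdot 34 \cdot 1\right)} = - \frac{7190716}{1481797 - 17116} = - \frac{7190716}{1464681}$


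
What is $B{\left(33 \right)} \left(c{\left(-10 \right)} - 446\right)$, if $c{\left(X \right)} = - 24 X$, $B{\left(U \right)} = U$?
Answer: $-6798$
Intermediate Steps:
$B{\left(33 \right)} \left(c{\left(-10 \right)} - 446\right) = 33 \left(\left(-24\right) \left(-10\right) - 446\right) = 33 \left(240 - 446\right) = 33 \left(-206\right) = -6798$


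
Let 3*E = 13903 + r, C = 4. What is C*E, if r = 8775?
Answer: 90712/3 ≈ 30237.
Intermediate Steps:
E = 22678/3 (E = (13903 + 8775)/3 = (⅓)*22678 = 22678/3 ≈ 7559.3)
C*E = 4*(22678/3) = 90712/3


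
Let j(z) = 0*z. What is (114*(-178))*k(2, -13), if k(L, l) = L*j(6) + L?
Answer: -40584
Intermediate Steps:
j(z) = 0
k(L, l) = L (k(L, l) = L*0 + L = 0 + L = L)
(114*(-178))*k(2, -13) = (114*(-178))*2 = -20292*2 = -40584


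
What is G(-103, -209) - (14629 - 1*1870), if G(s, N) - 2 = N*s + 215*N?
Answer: -36165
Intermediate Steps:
G(s, N) = 2 + 215*N + N*s (G(s, N) = 2 + (N*s + 215*N) = 2 + (215*N + N*s) = 2 + 215*N + N*s)
G(-103, -209) - (14629 - 1*1870) = (2 + 215*(-209) - 209*(-103)) - (14629 - 1*1870) = (2 - 44935 + 21527) - (14629 - 1870) = -23406 - 1*12759 = -23406 - 12759 = -36165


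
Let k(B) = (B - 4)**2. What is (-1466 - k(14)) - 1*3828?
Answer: -5394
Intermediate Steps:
k(B) = (-4 + B)**2
(-1466 - k(14)) - 1*3828 = (-1466 - (-4 + 14)**2) - 1*3828 = (-1466 - 1*10**2) - 3828 = (-1466 - 1*100) - 3828 = (-1466 - 100) - 3828 = -1566 - 3828 = -5394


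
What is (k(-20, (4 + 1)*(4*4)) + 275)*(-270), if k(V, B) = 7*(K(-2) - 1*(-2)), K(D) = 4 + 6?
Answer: -96930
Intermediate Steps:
K(D) = 10
k(V, B) = 84 (k(V, B) = 7*(10 - 1*(-2)) = 7*(10 + 2) = 7*12 = 84)
(k(-20, (4 + 1)*(4*4)) + 275)*(-270) = (84 + 275)*(-270) = 359*(-270) = -96930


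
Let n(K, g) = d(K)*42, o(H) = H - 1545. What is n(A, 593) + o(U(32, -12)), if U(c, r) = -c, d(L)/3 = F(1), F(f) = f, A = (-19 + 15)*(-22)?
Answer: -1451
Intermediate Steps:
A = 88 (A = -4*(-22) = 88)
d(L) = 3 (d(L) = 3*1 = 3)
o(H) = -1545 + H
n(K, g) = 126 (n(K, g) = 3*42 = 126)
n(A, 593) + o(U(32, -12)) = 126 + (-1545 - 1*32) = 126 + (-1545 - 32) = 126 - 1577 = -1451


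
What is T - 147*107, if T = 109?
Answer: -15620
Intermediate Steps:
T - 147*107 = 109 - 147*107 = 109 - 15729 = -15620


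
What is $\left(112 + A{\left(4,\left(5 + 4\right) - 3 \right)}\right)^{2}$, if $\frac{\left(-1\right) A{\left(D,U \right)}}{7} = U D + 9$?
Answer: $14161$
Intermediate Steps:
$A{\left(D,U \right)} = -63 - 7 D U$ ($A{\left(D,U \right)} = - 7 \left(U D + 9\right) = - 7 \left(D U + 9\right) = - 7 \left(9 + D U\right) = -63 - 7 D U$)
$\left(112 + A{\left(4,\left(5 + 4\right) - 3 \right)}\right)^{2} = \left(112 - \left(63 + 28 \left(\left(5 + 4\right) - 3\right)\right)\right)^{2} = \left(112 - \left(63 + 28 \left(9 - 3\right)\right)\right)^{2} = \left(112 - \left(63 + 28 \cdot 6\right)\right)^{2} = \left(112 - 231\right)^{2} = \left(-119\right)^{2} = 14161$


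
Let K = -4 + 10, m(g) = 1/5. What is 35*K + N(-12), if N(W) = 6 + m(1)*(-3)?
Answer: 1077/5 ≈ 215.40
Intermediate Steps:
m(g) = ⅕
K = 6
N(W) = 27/5 (N(W) = 6 + (⅕)*(-3) = 6 - ⅗ = 27/5)
35*K + N(-12) = 35*6 + 27/5 = 210 + 27/5 = 1077/5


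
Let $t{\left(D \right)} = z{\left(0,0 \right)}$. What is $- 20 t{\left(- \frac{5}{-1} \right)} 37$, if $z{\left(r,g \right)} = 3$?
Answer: $-2220$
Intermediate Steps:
$t{\left(D \right)} = 3$
$- 20 t{\left(- \frac{5}{-1} \right)} 37 = \left(-20\right) 3 \cdot 37 = \left(-60\right) 37 = -2220$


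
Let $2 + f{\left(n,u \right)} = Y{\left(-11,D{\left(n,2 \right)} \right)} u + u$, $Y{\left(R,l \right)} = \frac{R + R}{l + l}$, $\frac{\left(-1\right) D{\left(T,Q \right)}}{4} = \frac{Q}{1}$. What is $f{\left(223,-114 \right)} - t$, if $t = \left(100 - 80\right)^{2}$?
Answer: $- \frac{2691}{4} \approx -672.75$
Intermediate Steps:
$D{\left(T,Q \right)} = - 4 Q$ ($D{\left(T,Q \right)} = - 4 \frac{Q}{1} = - 4 Q 1 = - 4 Q$)
$Y{\left(R,l \right)} = \frac{R}{l}$ ($Y{\left(R,l \right)} = \frac{2 R}{2 l} = 2 R \frac{1}{2 l} = \frac{R}{l}$)
$f{\left(n,u \right)} = -2 + \frac{19 u}{8}$ ($f{\left(n,u \right)} = -2 + \left(- \frac{11}{\left(-4\right) 2} u + u\right) = -2 + \left(- \frac{11}{-8} u + u\right) = -2 + \left(\left(-11\right) \left(- \frac{1}{8}\right) u + u\right) = -2 + \left(\frac{11 u}{8} + u\right) = -2 + \frac{19 u}{8}$)
$t = 400$ ($t = 20^{2} = 400$)
$f{\left(223,-114 \right)} - t = \left(-2 + \frac{19}{8} \left(-114\right)\right) - 400 = \left(-2 - \frac{1083}{4}\right) - 400 = - \frac{1091}{4} - 400 = - \frac{2691}{4}$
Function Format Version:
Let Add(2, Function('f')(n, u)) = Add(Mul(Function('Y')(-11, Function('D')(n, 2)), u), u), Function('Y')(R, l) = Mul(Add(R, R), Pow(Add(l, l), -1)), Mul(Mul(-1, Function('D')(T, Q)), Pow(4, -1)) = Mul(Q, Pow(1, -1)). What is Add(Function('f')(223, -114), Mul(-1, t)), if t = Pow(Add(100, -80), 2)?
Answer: Rational(-2691, 4) ≈ -672.75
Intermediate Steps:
Function('D')(T, Q) = Mul(-4, Q) (Function('D')(T, Q) = Mul(-4, Mul(Q, Pow(1, -1))) = Mul(-4, Mul(Q, 1)) = Mul(-4, Q))
Function('Y')(R, l) = Mul(R, Pow(l, -1)) (Function('Y')(R, l) = Mul(Mul(2, R), Pow(Mul(2, l), -1)) = Mul(Mul(2, R), Mul(Rational(1, 2), Pow(l, -1))) = Mul(R, Pow(l, -1)))
Function('f')(n, u) = Add(-2, Mul(Rational(19, 8), u)) (Function('f')(n, u) = Add(-2, Add(Mul(Mul(-11, Pow(Mul(-4, 2), -1)), u), u)) = Add(-2, Add(Mul(Mul(-11, Pow(-8, -1)), u), u)) = Add(-2, Add(Mul(Mul(-11, Rational(-1, 8)), u), u)) = Add(-2, Add(Mul(Rational(11, 8), u), u)) = Add(-2, Mul(Rational(19, 8), u)))
t = 400 (t = Pow(20, 2) = 400)
Add(Function('f')(223, -114), Mul(-1, t)) = Add(Add(-2, Mul(Rational(19, 8), -114)), Mul(-1, 400)) = Add(Add(-2, Rational(-1083, 4)), -400) = Add(Rational(-1091, 4), -400) = Rational(-2691, 4)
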